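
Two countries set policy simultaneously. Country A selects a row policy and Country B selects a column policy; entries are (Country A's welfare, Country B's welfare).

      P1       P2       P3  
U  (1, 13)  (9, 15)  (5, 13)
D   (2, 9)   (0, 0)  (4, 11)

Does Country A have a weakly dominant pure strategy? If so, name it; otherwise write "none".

U fails to dominate D at P1 (1<2).
D fails to dominate U at P2 (0<9).
No single strategy dominates all the others.

none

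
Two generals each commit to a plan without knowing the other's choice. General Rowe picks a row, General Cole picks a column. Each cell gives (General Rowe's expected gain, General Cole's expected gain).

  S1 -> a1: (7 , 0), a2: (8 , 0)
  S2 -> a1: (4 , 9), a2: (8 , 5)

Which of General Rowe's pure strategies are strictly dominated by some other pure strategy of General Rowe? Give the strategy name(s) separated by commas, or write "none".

none

Nothing dominates S1: S2 at a1 (7>4).
Nothing dominates S2: S1 at a2 (8=8).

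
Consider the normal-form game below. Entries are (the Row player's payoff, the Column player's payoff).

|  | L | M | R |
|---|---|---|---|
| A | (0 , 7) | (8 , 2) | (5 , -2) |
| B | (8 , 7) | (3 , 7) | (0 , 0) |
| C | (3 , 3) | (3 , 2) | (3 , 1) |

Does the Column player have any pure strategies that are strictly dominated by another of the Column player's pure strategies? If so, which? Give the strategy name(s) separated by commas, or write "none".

R

L is not dominated — it holds its own against M at A (7>2); R at A (7>-2).
M: no other strategy beats it everywhere (L at B (7=7); R at A (2>-2)).
R is strictly dominated by L (A: 7>-2, B: 7>0, C: 3>1).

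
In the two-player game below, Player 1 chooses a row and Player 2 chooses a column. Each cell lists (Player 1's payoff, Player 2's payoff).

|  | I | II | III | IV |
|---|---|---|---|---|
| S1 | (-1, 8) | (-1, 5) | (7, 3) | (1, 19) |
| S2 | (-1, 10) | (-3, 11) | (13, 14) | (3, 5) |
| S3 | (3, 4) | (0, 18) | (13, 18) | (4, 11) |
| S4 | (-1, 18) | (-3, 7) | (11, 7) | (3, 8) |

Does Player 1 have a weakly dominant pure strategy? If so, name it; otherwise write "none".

S3 vs S1: I: 3>-1, II: 0>-1, III: 13>7, IV: 4>1.
S3 vs S2: I: 3>-1, II: 0>-3, III: 13=13, IV: 4>3.
S3 vs S4: I: 3>-1, II: 0>-3, III: 13>11, IV: 4>3.
S3 is at least as good as every other strategy against every opponent action, so it is weakly dominant.

S3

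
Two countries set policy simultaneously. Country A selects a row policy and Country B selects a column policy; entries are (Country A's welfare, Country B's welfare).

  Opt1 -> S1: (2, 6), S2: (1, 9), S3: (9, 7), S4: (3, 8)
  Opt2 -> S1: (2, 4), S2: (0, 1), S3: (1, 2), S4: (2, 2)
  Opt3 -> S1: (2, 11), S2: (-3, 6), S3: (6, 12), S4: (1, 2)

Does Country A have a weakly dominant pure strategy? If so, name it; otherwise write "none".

Opt1 vs Opt2: S1: 2=2, S2: 1>0, S3: 9>1, S4: 3>2.
Opt1 vs Opt3: S1: 2=2, S2: 1>-3, S3: 9>6, S4: 3>1.
Opt1 is at least as good as every other strategy against every opponent action, so it is weakly dominant.

Opt1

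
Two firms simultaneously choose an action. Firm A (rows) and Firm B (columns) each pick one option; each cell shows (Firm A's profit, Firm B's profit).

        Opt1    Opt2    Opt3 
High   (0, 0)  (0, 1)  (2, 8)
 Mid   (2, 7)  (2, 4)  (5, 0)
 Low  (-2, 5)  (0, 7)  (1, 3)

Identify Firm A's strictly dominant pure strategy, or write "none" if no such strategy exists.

Mid

Mid vs High: Opt1: 2>0, Opt2: 2>0, Opt3: 5>2.
Mid vs Low: Opt1: 2>-2, Opt2: 2>0, Opt3: 5>1.
Mid strictly beats every other strategy against every opponent action, so it is strictly dominant.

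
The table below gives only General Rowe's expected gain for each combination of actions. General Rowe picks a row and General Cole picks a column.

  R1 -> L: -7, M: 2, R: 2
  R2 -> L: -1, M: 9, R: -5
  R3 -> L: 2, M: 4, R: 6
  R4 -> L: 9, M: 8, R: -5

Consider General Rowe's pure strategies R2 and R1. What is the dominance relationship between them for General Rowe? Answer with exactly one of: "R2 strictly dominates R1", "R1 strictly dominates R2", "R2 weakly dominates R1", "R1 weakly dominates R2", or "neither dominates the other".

neither dominates the other

R2's payoffs vs R1's, by General Cole's action — L: -1>-7, M: 9>2, R: -5<2.
R2 does better at L, M but worse at R; neither strategy dominates the other.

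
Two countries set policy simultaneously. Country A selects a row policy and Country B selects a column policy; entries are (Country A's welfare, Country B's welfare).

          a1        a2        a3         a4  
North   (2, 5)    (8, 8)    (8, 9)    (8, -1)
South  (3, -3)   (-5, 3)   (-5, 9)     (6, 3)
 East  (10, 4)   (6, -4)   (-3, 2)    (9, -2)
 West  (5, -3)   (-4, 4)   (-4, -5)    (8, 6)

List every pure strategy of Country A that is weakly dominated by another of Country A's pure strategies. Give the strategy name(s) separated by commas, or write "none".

South, West

North is not dominated — it holds its own against South at a2 (8>-5); East at a2 (8>6); West at a2 (8>-4).
East weakly dominates South — a1: 10>3, a2: 6>-5, a3: -3>-5, a4: 9>6.
Nothing dominates East: North at a1 (10>2); South at a1 (10>3); West at a1 (10>5).
West is weakly dominated by East (a1: 10>5, a2: 6>-4, a3: -3>-4, a4: 9>8).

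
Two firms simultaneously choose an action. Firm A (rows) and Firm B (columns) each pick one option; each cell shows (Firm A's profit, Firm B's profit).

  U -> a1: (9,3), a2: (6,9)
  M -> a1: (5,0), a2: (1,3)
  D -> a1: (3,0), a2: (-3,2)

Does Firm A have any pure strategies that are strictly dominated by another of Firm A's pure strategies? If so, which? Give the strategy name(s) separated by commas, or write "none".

M, D

U is not dominated — it holds its own against M at a1 (9>5); D at a1 (9>3).
M is strictly dominated by U (a1: 9>5, a2: 6>1).
U strictly dominates D — a1: 9>3, a2: 6>-3.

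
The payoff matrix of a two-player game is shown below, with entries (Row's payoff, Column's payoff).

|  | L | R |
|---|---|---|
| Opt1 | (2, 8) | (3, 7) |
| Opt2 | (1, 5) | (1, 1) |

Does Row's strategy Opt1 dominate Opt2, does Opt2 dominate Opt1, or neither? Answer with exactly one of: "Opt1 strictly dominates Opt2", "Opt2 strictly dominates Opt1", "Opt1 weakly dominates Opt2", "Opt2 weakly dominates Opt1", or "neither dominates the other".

Opt1 strictly dominates Opt2

Opt1's payoffs vs Opt2's, by Column's action — L: 2>1, R: 3>1.
Opt1 gives a strictly higher payoff against every action of Column, so Opt1 strictly dominates Opt2.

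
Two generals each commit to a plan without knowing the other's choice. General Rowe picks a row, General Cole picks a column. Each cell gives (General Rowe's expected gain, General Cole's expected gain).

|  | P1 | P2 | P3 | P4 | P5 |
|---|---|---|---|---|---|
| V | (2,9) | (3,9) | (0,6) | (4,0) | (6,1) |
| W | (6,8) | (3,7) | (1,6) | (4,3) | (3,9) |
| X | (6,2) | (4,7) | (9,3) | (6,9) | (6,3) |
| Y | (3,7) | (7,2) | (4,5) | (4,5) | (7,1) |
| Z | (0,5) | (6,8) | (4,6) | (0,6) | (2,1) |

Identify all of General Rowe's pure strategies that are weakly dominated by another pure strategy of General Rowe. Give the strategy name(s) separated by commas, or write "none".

X weakly dominates V — P1: 6>2, P2: 4>3, P3: 9>0, P4: 6>4, P5: 6=6.
W is weakly dominated by X (P1: 6=6, P2: 4>3, P3: 9>1, P4: 6>4, P5: 6>3).
Nothing dominates X: V at P1 (6>2); W at P2 (4>3); Y at P1 (6>3); Z at P1 (6>0).
Nothing dominates Y: V at P1 (3>2); W at P2 (7>3); X at P2 (7>4); Z at P1 (3>0).
Y weakly dominates Z — P1: 3>0, P2: 7>6, P3: 4=4, P4: 4>0, P5: 7>2.

V, W, Z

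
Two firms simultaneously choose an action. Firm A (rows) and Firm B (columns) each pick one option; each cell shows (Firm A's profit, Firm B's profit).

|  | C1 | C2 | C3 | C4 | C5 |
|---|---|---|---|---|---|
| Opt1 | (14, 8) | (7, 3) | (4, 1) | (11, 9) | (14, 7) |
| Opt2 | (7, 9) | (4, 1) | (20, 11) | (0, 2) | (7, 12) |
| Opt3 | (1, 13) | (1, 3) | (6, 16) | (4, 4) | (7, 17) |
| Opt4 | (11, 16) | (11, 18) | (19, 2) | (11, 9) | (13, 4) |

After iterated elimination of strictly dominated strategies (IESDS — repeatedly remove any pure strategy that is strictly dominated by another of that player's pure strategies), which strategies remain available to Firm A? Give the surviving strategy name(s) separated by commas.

Firm A's strategy Opt3 is strictly dominated by Opt4 (C1: 11>1, C2: 11>1, C3: 19>6, C4: 11>4, C5: 13>7) and is removed.
For Firm B, C5 strictly dominates C3 on the remaining rows (Opt1: 7>1, Opt2: 12>11, Opt4: 4>2); eliminate C3.
Firm A's strategy Opt2 is strictly dominated by Opt1 (C1: 14>7, C2: 7>4, C4: 11>0, C5: 14>7) and is removed.
Column C5 is eliminated: C1 beats it against every remaining row (Opt1: 8>7, Opt4: 16>4).
Among the remaining strategies, none is strictly dominated by another pure strategy of the same player, so the elimination stops.
Surviving strategies — Firm A: {Opt1, Opt4}; Firm B: {C1, C2, C4}.

Opt1, Opt4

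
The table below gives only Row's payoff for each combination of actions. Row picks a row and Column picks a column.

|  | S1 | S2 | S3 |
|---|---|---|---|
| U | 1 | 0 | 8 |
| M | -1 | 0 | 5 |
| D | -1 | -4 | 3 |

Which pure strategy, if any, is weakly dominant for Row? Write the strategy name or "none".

U vs M: S1: 1>-1, S2: 0=0, S3: 8>5.
U vs D: S1: 1>-1, S2: 0>-4, S3: 8>3.
U is at least as good as every other strategy against every opponent action, so it is weakly dominant.

U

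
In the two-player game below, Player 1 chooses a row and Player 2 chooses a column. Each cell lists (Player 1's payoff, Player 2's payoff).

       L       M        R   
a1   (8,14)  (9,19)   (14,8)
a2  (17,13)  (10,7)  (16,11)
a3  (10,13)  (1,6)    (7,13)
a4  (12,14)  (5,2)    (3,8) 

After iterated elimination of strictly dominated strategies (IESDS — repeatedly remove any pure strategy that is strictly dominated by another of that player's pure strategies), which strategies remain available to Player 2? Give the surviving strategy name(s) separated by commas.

L

Player 1's strategy a1 is strictly dominated by a2 (L: 17>8, M: 10>9, R: 16>14) and is removed.
Row a3 is eliminated: a2 beats it against every remaining column (L: 17>10, M: 10>1, R: 16>7).
Player 1's strategy a4 is strictly dominated by a2 (L: 17>12, M: 10>5, R: 16>3) and is removed.
Player 2's strategy M is strictly dominated by L (a2: 13>7) and is removed.
Column R is eliminated: L beats it against every remaining row (a2: 13>11).
Among the remaining strategies, none is strictly dominated by another pure strategy of the same player, so the elimination stops.
Surviving strategies — Player 1: {a2}; Player 2: {L}.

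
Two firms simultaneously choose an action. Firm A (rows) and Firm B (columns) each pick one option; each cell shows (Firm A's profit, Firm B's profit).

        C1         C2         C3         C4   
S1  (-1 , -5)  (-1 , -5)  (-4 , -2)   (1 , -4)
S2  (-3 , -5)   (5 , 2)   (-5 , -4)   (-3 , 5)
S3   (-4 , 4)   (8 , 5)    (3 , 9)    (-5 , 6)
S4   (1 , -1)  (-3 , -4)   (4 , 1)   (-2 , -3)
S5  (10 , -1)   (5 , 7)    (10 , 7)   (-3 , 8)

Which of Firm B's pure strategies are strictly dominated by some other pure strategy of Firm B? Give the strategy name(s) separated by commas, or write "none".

C1: dominated, since C3 does at least as well everywhere (S1: -2>-5, S2: -4>-5, S3: 9>4, S4: 1>-1, S5: 7>-1).
C2 is strictly dominated by C4 (S1: -4>-5, S2: 5>2, S3: 6>5, S4: -3>-4, S5: 8>7).
C3: no other strategy beats it everywhere (C1 at S1 (-2>-5); C2 at S1 (-2>-5); C4 at S1 (-2>-4)).
C4 is not dominated — it holds its own against C1 at S1 (-4>-5); C2 at S1 (-4>-5); C3 at S2 (5>-4).

C1, C2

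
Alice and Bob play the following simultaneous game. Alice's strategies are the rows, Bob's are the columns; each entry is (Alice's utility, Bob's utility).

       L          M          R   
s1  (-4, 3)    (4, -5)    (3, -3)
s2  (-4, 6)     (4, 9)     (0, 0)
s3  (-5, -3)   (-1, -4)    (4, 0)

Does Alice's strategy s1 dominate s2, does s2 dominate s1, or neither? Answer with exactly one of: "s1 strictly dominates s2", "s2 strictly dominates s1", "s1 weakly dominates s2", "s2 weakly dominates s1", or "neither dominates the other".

s1 weakly dominates s2

Compare s1 to s2 across every action of Bob: L: -4=-4, M: 4=4, R: 3>0.
s1 is at least as good everywhere and strictly better somewhere (tied only at L, M), so s1 weakly but not strictly dominates s2.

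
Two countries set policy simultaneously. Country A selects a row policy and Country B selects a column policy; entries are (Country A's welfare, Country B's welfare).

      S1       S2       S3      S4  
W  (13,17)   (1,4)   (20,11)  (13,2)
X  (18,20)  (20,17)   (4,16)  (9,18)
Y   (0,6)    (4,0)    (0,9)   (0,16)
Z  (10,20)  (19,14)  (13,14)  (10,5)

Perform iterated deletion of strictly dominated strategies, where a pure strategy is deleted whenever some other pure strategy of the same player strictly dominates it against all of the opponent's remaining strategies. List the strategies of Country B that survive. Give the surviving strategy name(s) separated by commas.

S1

Row Y is eliminated: X beats it against every remaining column (S1: 18>0, S2: 20>4, S3: 4>0, S4: 9>0).
Country B's strategy S2 is strictly dominated by S1 (W: 17>4, X: 20>17, Z: 20>14) and is removed.
For Country A, W strictly dominates Z on the remaining columns (S1: 13>10, S3: 20>13, S4: 13>10); eliminate Z.
Country B's strategy S3 is strictly dominated by S1 (W: 17>11, X: 20>16) and is removed.
For Country B, S1 strictly dominates S4 on the remaining rows (W: 17>2, X: 20>18); eliminate S4.
For Country A, X strictly dominates W on the remaining columns (S1: 18>13); eliminate W.
Among the remaining strategies, none is strictly dominated by another pure strategy of the same player, so the elimination stops.
Surviving strategies — Country A: {X}; Country B: {S1}.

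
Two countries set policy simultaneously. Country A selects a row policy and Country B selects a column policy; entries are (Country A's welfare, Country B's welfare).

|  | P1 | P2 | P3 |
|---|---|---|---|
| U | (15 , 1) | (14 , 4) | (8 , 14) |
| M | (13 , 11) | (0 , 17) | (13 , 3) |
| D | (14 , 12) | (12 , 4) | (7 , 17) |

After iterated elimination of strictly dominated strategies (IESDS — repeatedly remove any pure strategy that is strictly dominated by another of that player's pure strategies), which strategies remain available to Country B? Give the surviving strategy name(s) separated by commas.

Row D is eliminated: U beats it against every remaining column (P1: 15>14, P2: 14>12, P3: 8>7).
For Country B, P2 strictly dominates P1 on the remaining rows (U: 4>1, M: 17>11); eliminate P1.
Among the remaining strategies, none is strictly dominated by another pure strategy of the same player, so the elimination stops.
Surviving strategies — Country A: {U, M}; Country B: {P2, P3}.

P2, P3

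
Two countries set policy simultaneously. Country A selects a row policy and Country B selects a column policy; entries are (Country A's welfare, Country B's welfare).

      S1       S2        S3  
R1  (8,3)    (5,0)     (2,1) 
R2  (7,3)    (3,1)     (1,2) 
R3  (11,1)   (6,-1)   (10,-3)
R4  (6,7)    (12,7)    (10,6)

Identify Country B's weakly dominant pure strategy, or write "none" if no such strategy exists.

S1 vs S2: R1: 3>0, R2: 3>1, R3: 1>-1, R4: 7=7.
S1 vs S3: R1: 3>1, R2: 3>2, R3: 1>-3, R4: 7>6.
S1 is at least as good as every other strategy against every opponent action, so it is weakly dominant.

S1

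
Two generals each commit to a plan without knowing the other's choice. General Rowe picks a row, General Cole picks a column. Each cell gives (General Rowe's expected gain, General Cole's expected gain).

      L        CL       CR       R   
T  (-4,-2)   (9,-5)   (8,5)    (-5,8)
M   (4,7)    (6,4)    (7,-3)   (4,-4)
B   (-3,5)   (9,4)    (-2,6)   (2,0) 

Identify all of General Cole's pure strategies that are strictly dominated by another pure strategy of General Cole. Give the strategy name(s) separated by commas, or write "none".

L: no other strategy beats it everywhere (CL at T (-2>-5); CR at M (7>-3); R at M (7>-4)).
CL is strictly dominated by L (T: -2>-5, M: 7>4, B: 5>4).
CR: no other strategy beats it everywhere (L at T (5>-2); CL at T (5>-5); R at M (-3>-4)).
R: no other strategy beats it everywhere (L at T (8>-2); CL at T (8>-5); CR at T (8>5)).

CL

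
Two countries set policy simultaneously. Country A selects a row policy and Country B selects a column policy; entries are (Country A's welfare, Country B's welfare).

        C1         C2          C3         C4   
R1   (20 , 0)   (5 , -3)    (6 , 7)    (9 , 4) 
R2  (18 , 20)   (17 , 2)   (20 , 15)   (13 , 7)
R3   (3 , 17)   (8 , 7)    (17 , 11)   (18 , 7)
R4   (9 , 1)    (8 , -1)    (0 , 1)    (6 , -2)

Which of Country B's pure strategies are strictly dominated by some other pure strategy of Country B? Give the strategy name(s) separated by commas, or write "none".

C1: no other strategy beats it everywhere (C2 at R1 (0>-3); C3 at R2 (20>15); C4 at R2 (20>7)).
C2 is strictly dominated by C1 (R1: 0>-3, R2: 20>2, R3: 17>7, R4: 1>-1).
C3 is not dominated — it holds its own against C1 at R1 (7>0); C2 at R1 (7>-3); C4 at R1 (7>4).
C3 strictly dominates C4 — R1: 7>4, R2: 15>7, R3: 11>7, R4: 1>-2.

C2, C4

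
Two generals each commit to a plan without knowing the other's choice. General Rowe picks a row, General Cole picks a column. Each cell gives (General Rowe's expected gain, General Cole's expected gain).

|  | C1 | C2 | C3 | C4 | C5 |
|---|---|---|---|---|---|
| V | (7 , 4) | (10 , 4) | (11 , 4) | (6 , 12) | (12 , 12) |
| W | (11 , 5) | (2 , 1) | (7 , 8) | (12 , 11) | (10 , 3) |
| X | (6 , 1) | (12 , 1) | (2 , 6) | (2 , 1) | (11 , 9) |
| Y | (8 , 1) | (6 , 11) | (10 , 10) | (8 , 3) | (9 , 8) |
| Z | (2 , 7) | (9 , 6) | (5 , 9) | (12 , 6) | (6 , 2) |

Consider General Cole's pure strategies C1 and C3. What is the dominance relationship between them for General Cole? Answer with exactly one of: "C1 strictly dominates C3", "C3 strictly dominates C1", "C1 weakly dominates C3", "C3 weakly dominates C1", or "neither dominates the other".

C3 weakly dominates C1

Compare C1 to C3 across each choice by General Rowe: V: 4=4, W: 5<8, X: 1<6, Y: 1<10, Z: 7<9.
C3 is at least as good everywhere and strictly better somewhere (tied at V), so C3 weakly dominates C1.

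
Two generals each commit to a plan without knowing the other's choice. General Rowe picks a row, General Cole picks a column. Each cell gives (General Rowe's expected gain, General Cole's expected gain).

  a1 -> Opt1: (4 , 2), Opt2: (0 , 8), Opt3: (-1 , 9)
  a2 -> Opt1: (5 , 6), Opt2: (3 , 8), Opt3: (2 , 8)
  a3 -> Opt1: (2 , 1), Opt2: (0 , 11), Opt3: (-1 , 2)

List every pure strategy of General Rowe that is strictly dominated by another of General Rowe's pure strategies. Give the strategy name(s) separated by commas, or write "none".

a1: dominated, since a2 does at least as well everywhere (Opt1: 5>4, Opt2: 3>0, Opt3: 2>-1).
Nothing dominates a2: a1 at Opt1 (5>4); a3 at Opt1 (5>2).
a3 is strictly dominated by a2 (Opt1: 5>2, Opt2: 3>0, Opt3: 2>-1).

a1, a3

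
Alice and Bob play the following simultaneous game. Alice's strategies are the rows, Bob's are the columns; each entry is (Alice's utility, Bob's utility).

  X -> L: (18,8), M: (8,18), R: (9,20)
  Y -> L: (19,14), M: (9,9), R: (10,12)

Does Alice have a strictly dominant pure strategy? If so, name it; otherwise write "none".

Y vs X: L: 19>18, M: 9>8, R: 10>9.
Y strictly beats every other strategy against every opponent action, so it is strictly dominant.

Y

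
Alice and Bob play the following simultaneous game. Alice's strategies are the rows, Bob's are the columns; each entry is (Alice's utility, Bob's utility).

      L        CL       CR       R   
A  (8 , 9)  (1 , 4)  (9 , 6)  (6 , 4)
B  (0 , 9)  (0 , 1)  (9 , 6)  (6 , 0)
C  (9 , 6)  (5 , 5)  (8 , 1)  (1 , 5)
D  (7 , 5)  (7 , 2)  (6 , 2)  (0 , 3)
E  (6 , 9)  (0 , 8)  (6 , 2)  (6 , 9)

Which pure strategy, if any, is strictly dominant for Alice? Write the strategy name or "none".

none

A fails to dominate B at CR (9=9).
B fails to dominate A at L (0<8).
C fails to dominate A at CR (8<9).
D fails to dominate A at L (7<8).
E fails to dominate A at L (6<8).
No single strategy dominates all the others.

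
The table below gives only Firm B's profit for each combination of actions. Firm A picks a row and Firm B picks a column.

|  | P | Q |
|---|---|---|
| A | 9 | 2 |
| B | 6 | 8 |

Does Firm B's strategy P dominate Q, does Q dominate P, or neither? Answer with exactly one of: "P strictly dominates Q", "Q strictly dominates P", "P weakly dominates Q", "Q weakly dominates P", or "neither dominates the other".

neither dominates the other

Compare P to Q across each choice by Firm A: A: 9>2, B: 6<8.
P does better at A but worse at B; neither strategy dominates the other.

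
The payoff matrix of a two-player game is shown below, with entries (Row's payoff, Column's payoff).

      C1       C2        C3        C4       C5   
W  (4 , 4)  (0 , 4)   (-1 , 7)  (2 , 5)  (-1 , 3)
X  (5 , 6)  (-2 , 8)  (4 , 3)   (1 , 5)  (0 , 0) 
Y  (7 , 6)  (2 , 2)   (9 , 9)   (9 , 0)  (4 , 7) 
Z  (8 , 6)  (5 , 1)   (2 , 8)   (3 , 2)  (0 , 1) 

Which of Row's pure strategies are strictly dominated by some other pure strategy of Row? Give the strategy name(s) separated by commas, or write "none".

W, X

W is strictly dominated by Y (C1: 7>4, C2: 2>0, C3: 9>-1, C4: 9>2, C5: 4>-1).
Y strictly dominates X — C1: 7>5, C2: 2>-2, C3: 9>4, C4: 9>1, C5: 4>0.
Nothing dominates Y: W at C1 (7>4); X at C1 (7>5); Z at C3 (9>2).
Z is not dominated — it holds its own against W at C1 (8>4); X at C1 (8>5); Y at C1 (8>7).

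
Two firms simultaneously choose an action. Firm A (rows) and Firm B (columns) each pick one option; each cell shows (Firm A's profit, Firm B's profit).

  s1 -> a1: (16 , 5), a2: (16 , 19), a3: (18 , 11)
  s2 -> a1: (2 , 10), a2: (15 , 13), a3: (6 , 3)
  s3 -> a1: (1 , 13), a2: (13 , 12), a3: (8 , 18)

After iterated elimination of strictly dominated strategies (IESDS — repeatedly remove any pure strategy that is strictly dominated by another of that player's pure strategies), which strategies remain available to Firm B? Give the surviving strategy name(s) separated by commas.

a2

Firm A's strategy s2 is strictly dominated by s1 (a1: 16>2, a2: 16>15, a3: 18>6) and is removed.
Row s3 is eliminated: s1 beats it against every remaining column (a1: 16>1, a2: 16>13, a3: 18>8).
For Firm B, a2 strictly dominates a1 on the remaining rows (s1: 19>5); eliminate a1.
Column a3 is eliminated: a2 beats it against every remaining row (s1: 19>11).
Among the remaining strategies, none is strictly dominated by another pure strategy of the same player, so the elimination stops.
Surviving strategies — Firm A: {s1}; Firm B: {a2}.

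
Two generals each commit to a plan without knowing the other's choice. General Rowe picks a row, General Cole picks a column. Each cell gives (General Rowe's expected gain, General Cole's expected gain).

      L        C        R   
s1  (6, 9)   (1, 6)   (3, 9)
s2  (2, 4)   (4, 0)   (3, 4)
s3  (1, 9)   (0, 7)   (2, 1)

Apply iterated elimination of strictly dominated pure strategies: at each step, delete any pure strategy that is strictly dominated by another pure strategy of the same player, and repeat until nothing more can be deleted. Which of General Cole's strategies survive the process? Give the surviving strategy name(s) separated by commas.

L, R

For General Rowe, s1 strictly dominates s3 on the remaining columns (L: 6>1, C: 1>0, R: 3>2); eliminate s3.
Column C is eliminated: L beats it against every remaining row (s1: 9>6, s2: 4>0).
Among the remaining strategies, none is strictly dominated by another pure strategy of the same player, so the elimination stops.
Surviving strategies — General Rowe: {s1, s2}; General Cole: {L, R}.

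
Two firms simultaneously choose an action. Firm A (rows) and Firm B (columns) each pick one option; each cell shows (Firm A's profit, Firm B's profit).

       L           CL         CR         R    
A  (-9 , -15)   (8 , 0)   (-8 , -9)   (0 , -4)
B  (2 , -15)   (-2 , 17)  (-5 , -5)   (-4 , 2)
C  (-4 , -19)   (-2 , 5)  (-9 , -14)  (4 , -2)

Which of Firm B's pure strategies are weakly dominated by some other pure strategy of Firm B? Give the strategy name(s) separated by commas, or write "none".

L is weakly dominated by CL (A: 0>-15, B: 17>-15, C: 5>-19).
Nothing dominates CL: L at A (0>-15); CR at A (0>-9); R at A (0>-4).
CR: dominated, since CL does at least as well everywhere (A: 0>-9, B: 17>-5, C: 5>-14).
R is weakly dominated by CL (A: 0>-4, B: 17>2, C: 5>-2).

L, CR, R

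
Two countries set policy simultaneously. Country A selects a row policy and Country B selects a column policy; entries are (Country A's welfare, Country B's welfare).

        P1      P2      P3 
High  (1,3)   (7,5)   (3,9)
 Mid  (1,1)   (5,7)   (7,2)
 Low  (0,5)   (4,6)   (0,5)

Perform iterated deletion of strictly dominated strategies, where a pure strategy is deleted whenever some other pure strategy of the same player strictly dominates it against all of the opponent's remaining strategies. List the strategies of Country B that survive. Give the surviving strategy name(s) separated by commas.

P2, P3

Country A's strategy Low is strictly dominated by High (P1: 1>0, P2: 7>4, P3: 3>0) and is removed.
For Country B, P2 strictly dominates P1 on the remaining rows (High: 5>3, Mid: 7>1); eliminate P1.
Among the remaining strategies, none is strictly dominated by another pure strategy of the same player, so the elimination stops.
Surviving strategies — Country A: {High, Mid}; Country B: {P2, P3}.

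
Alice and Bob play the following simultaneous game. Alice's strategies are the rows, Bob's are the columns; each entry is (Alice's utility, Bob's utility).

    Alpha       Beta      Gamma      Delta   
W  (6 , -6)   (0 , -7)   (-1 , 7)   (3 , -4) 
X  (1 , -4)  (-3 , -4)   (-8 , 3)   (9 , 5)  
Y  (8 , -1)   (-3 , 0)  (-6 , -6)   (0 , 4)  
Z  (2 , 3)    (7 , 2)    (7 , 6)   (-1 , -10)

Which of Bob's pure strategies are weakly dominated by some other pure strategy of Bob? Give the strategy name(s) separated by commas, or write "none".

none

Alpha: no other strategy beats it everywhere (Beta at W (-6>-7); Gamma at Y (-1>-6); Delta at Z (3>-10)).
Nothing dominates Beta: Alpha at Y (0>-1); Gamma at Y (0>-6); Delta at Z (2>-10).
Gamma is not dominated — it holds its own against Alpha at W (7>-6); Beta at W (7>-7); Delta at W (7>-4).
Delta: no other strategy beats it everywhere (Alpha at W (-4>-6); Beta at W (-4>-7); Gamma at X (5>3)).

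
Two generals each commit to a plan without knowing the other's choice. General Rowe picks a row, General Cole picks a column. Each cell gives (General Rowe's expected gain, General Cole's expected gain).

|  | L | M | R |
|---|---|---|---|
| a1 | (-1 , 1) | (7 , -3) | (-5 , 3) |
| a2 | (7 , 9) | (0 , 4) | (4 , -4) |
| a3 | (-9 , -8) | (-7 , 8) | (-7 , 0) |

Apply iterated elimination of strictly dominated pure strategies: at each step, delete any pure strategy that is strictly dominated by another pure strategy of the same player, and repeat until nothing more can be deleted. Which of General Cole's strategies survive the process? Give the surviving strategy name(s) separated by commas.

L

For General Rowe, a1 strictly dominates a3 on the remaining columns (L: -1>-9, M: 7>-7, R: -5>-7); eliminate a3.
For General Cole, L strictly dominates M on the remaining rows (a1: 1>-3, a2: 9>4); eliminate M.
Row a1 is eliminated: a2 beats it against every remaining column (L: 7>-1, R: 4>-5).
Column R is eliminated: L beats it against every remaining row (a2: 9>-4).
Among the remaining strategies, none is strictly dominated by another pure strategy of the same player, so the elimination stops.
Surviving strategies — General Rowe: {a2}; General Cole: {L}.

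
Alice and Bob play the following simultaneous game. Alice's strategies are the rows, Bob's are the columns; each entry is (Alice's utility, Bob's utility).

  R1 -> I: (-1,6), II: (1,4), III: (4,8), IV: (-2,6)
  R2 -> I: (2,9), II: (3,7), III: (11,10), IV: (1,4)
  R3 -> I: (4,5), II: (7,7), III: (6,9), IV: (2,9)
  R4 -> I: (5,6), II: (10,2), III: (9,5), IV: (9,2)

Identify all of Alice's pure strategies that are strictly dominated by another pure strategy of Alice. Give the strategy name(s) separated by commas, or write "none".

R1 is strictly dominated by R2 (I: 2>-1, II: 3>1, III: 11>4, IV: 1>-2).
R2 is not dominated — it holds its own against R1 at I (2>-1); R3 at III (11>6); R4 at III (11>9).
R3 is strictly dominated by R4 (I: 5>4, II: 10>7, III: 9>6, IV: 9>2).
R4 is not dominated — it holds its own against R1 at I (5>-1); R2 at I (5>2); R3 at I (5>4).

R1, R3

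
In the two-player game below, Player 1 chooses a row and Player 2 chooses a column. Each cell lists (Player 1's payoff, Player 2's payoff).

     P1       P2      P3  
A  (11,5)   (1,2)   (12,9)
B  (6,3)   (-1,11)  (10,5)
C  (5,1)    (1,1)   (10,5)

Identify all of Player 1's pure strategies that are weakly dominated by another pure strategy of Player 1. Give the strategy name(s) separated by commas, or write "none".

B, C

Nothing dominates A: B at P1 (11>6); C at P1 (11>5).
B: dominated, since A does at least as well everywhere (P1: 11>6, P2: 1>-1, P3: 12>10).
A weakly dominates C — P1: 11>5, P2: 1=1, P3: 12>10.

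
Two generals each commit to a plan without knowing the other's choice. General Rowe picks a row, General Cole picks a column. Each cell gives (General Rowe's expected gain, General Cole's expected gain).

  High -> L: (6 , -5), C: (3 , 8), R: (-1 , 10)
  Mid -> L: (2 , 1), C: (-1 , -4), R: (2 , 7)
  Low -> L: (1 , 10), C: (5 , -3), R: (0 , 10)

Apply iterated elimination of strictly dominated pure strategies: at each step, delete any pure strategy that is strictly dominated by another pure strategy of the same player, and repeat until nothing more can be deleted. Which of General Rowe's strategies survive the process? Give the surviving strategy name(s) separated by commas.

Mid

Column C is eliminated: R beats it against every remaining row (High: 10>8, Mid: 7>-4, Low: 10>-3).
Row Low is eliminated: Mid beats it against every remaining column (L: 2>1, R: 2>0).
Column L is eliminated: R beats it against every remaining row (High: 10>-5, Mid: 7>1).
General Rowe's strategy High is strictly dominated by Mid (R: 2>-1) and is removed.
Among the remaining strategies, none is strictly dominated by another pure strategy of the same player, so the elimination stops.
Surviving strategies — General Rowe: {Mid}; General Cole: {R}.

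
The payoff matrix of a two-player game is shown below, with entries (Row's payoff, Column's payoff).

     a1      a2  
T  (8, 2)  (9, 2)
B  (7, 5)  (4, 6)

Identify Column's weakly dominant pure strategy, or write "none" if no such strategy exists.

a2

a2 vs a1: T: 2=2, B: 6>5.
a2 is at least as good as every other strategy against every opponent action, so it is weakly dominant.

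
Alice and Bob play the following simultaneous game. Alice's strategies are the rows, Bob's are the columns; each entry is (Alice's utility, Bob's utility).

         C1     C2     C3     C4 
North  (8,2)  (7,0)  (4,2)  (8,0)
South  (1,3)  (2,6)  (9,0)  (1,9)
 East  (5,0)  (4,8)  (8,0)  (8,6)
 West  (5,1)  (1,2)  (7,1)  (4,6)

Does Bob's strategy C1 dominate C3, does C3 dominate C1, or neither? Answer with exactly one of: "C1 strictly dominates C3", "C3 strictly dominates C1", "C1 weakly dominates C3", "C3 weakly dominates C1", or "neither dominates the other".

C1 weakly dominates C3

C1's payoffs vs C3's, by Alice's action — North: 2=2, South: 3>0, East: 0=0, West: 1=1.
C1 is at least as good everywhere and strictly better somewhere (tied only at North, East, West), so C1 weakly but not strictly dominates C3.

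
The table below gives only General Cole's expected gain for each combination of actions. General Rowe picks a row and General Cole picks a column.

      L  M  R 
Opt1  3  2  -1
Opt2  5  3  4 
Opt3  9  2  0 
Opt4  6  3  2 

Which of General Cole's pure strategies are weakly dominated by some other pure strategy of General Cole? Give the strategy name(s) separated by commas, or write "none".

M, R

Nothing dominates L: M at Opt1 (3>2); R at Opt1 (3>-1).
M is weakly dominated by L (Opt1: 3>2, Opt2: 5>3, Opt3: 9>2, Opt4: 6>3).
R: dominated, since L does at least as well everywhere (Opt1: 3>-1, Opt2: 5>4, Opt3: 9>0, Opt4: 6>2).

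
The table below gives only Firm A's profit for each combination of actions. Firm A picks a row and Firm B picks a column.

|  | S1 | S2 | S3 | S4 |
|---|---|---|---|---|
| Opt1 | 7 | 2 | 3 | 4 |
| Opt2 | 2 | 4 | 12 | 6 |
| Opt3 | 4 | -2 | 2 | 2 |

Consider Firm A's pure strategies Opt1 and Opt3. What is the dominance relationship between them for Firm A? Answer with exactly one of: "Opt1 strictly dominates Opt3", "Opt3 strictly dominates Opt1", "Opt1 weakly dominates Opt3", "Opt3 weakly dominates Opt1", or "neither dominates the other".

Compare Opt1 to Opt3 across each choice by Firm B: S1: 7>4, S2: 2>-2, S3: 3>2, S4: 4>2.
Opt1 gives a strictly higher payoff against each choice by Firm B, so Opt1 strictly dominates Opt3.

Opt1 strictly dominates Opt3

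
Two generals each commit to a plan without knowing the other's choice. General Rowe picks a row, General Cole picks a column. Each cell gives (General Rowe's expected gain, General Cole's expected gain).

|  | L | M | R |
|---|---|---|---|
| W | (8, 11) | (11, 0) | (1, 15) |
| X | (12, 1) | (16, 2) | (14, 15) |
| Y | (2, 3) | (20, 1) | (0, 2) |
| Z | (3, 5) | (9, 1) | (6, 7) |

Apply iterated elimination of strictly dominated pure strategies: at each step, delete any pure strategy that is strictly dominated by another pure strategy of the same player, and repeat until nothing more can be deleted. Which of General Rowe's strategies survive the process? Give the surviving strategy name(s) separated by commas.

General Rowe's strategy W is strictly dominated by X (L: 12>8, M: 16>11, R: 14>1) and is removed.
Row Z is eliminated: X beats it against every remaining column (L: 12>3, M: 16>9, R: 14>6).
For General Cole, R strictly dominates M on the remaining rows (X: 15>2, Y: 2>1); eliminate M.
Row Y is eliminated: X beats it against every remaining column (L: 12>2, R: 14>0).
For General Cole, R strictly dominates L on the remaining rows (X: 15>1); eliminate L.
Among the remaining strategies, none is strictly dominated by another pure strategy of the same player, so the elimination stops.
Surviving strategies — General Rowe: {X}; General Cole: {R}.

X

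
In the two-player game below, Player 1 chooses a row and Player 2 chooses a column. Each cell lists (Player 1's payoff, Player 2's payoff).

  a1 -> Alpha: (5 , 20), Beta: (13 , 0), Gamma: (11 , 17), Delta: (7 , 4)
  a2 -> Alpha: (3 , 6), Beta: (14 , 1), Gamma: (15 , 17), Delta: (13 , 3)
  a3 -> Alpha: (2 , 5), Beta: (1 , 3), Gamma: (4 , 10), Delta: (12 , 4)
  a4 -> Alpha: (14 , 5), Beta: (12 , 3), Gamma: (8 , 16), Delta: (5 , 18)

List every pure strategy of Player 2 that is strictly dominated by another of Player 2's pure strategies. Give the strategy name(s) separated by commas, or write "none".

Beta

Nothing dominates Alpha: Beta at a1 (20>0); Gamma at a1 (20>17); Delta at a1 (20>4).
Beta is strictly dominated by Alpha (a1: 20>0, a2: 6>1, a3: 5>3, a4: 5>3).
Gamma is not dominated — it holds its own against Alpha at a2 (17>6); Beta at a1 (17>0); Delta at a1 (17>4).
Delta: no other strategy beats it everywhere (Alpha at a4 (18>5); Beta at a1 (4>0); Gamma at a4 (18>16)).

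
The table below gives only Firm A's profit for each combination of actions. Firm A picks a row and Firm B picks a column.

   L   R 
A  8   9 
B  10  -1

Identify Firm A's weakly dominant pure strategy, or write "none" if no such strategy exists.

A fails to dominate B at L (8<10).
B fails to dominate A at R (-1<9).
No single strategy dominates all the others.

none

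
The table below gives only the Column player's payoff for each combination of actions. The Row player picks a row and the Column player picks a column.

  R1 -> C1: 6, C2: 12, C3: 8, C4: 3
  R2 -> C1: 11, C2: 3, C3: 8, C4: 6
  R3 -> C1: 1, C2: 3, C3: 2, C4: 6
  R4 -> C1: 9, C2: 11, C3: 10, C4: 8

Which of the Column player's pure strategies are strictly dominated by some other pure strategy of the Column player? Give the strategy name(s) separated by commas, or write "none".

Nothing dominates C1: C2 at R2 (11>3); C3 at R2 (11>8); C4 at R1 (6>3).
C2: no other strategy beats it everywhere (C1 at R1 (12>6); C3 at R1 (12>8); C4 at R1 (12>3)).
C3 is not dominated — it holds its own against C1 at R1 (8>6); C2 at R2 (8>3); C4 at R1 (8>3).
Nothing dominates C4: C1 at R3 (6>1); C2 at R2 (6>3); C3 at R3 (6>2).

none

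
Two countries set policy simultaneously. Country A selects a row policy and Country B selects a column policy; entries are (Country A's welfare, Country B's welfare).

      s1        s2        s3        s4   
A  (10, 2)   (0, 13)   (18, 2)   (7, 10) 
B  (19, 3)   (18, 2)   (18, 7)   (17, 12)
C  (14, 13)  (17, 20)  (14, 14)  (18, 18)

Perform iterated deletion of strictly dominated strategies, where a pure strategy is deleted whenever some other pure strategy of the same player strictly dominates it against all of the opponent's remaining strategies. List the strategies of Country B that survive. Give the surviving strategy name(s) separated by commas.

s2, s4

For Country B, s4 strictly dominates s1 on the remaining rows (A: 10>2, B: 12>3, C: 18>13); eliminate s1.
Column s3 is eliminated: s4 beats it against every remaining row (A: 10>2, B: 12>7, C: 18>14).
Country A's strategy A is strictly dominated by B (s2: 18>0, s4: 17>7) and is removed.
Among the remaining strategies, none is strictly dominated by another pure strategy of the same player, so the elimination stops.
Surviving strategies — Country A: {B, C}; Country B: {s2, s4}.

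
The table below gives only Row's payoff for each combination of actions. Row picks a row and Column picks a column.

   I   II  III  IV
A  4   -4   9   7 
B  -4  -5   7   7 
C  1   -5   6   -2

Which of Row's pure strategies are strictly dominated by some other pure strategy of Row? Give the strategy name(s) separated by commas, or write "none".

Nothing dominates A: B at I (4>-4); C at I (4>1).
B: no other strategy beats it everywhere (A at IV (7=7); C at II (-5=-5)).
A strictly dominates C — I: 4>1, II: -4>-5, III: 9>6, IV: 7>-2.

C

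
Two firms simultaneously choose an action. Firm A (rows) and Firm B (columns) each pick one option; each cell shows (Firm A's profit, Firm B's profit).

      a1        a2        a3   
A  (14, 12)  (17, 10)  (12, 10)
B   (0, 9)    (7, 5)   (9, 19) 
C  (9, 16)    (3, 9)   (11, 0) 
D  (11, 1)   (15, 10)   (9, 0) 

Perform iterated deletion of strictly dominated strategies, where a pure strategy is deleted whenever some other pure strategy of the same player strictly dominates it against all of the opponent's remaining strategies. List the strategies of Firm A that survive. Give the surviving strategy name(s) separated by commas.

For Firm A, A strictly dominates B on the remaining columns (a1: 14>0, a2: 17>7, a3: 12>9); eliminate B.
For Firm A, A strictly dominates C on the remaining columns (a1: 14>9, a2: 17>3, a3: 12>11); eliminate C.
Firm A's strategy D is strictly dominated by A (a1: 14>11, a2: 17>15, a3: 12>9) and is removed.
Firm B's strategy a2 is strictly dominated by a1 (A: 12>10) and is removed.
Column a3 is eliminated: a1 beats it against every remaining row (A: 12>10).
Among the remaining strategies, none is strictly dominated by another pure strategy of the same player, so the elimination stops.
Surviving strategies — Firm A: {A}; Firm B: {a1}.

A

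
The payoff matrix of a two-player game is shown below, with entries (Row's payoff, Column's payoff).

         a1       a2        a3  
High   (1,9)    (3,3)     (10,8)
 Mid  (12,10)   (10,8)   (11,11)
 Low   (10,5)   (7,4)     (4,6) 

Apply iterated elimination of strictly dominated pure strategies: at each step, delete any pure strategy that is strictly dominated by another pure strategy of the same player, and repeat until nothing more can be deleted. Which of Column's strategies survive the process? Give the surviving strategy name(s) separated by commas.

a3

For Row, Mid strictly dominates High on the remaining columns (a1: 12>1, a2: 10>3, a3: 11>10); eliminate High.
Row Low is eliminated: Mid beats it against every remaining column (a1: 12>10, a2: 10>7, a3: 11>4).
Column a1 is eliminated: a3 beats it against every remaining row (Mid: 11>10).
Column a2 is eliminated: a3 beats it against every remaining row (Mid: 11>8).
Among the remaining strategies, none is strictly dominated by another pure strategy of the same player, so the elimination stops.
Surviving strategies — Row: {Mid}; Column: {a3}.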